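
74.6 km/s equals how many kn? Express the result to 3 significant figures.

1 km/s = 1943.84 knots.
74.6 × 1943.84 ≈ 145000 kn.

145000 kn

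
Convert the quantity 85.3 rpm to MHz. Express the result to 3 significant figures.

1 rpm = 1.66667e-8 MHz.
So 85.3 × 1.66667e-8 ≈ 1.42e-6 MHz.

1.42e-6 MHz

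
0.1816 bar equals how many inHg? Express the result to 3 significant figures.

5.36 inHg

1 bar = 29.5300 inHg.
So 0.1816 × 29.5300 ≈ 5.36 inHg.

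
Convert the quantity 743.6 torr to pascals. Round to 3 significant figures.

99100 Pa

1 torr = 133.322 Pa.
So 743.6 × 133.322 ≈ 99100 Pa.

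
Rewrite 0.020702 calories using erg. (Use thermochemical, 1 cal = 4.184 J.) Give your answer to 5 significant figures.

866170 ergs

1 calorie = 4.18400e+7 erg.
0.020702 × 4.18400e+7 ≈ 866170 erg.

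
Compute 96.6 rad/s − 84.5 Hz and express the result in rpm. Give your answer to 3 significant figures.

-4150 rpm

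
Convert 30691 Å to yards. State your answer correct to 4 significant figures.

3.356 × 10^-6 yd

1 angstrom = 1.09361 × 10^-10 yards.
30691 × 1.09361 × 10^-10 ≈ 3.356 × 10^-6 yd.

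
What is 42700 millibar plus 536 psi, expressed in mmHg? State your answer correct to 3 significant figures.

59700 millimeters of mercury

42700 mbar = 32027.6 mmHg and 536 psi = 27719.2 mmHg.
32027.6 + 27719.2 ≈ 59700 mmHg.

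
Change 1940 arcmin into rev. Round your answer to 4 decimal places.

0.0898 rev

1 arcminute = 4.62963e-5 revolutions.
So 1940 × 4.62963e-5 ≈ 0.0898 rev.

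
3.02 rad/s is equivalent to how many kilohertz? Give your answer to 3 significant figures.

0.000481 kHz

1 rad/s = 0.000159155 kHz.
Thus 3.02 × 0.000159155 ≈ 0.000481 kHz.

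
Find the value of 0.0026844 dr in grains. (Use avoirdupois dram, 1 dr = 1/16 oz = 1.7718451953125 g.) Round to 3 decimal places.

0.073 gr

1 dr = 27.34375 gr.
0.0026844 × 27.34375 ≈ 0.073 gr.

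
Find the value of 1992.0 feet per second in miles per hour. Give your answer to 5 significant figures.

1 ft/s = 0.681818 mph.
So 1992.0 × 0.681818 ≈ 1358.2 mph.

1358.2 miles per hour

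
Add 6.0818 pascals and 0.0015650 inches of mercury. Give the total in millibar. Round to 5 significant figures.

0.11381 mbar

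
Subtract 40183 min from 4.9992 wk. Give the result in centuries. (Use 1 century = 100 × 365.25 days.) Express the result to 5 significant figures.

0.00019410 century

4.9992 wk = 0.000958094 century and 40183 min = 0.000763993 century.
0.000958094 − 0.000763993 ≈ 0.00019410 century.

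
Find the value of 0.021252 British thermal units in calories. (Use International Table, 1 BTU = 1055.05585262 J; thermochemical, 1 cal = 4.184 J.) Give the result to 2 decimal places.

5.36 calories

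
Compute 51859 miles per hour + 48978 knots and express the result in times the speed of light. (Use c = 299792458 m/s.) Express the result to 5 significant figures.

0.00016138 c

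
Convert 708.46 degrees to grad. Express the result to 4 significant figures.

787.2 grad

1 degree = 1.11111 grad.
Then 708.46 × 1.11111 ≈ 787.2 grad.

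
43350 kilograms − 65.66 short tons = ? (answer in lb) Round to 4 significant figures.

-35750 pounds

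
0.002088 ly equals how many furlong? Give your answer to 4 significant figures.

1 ly = 4.70290e+13 furlong.
Then 0.002088 × 4.70290e+13 ≈ 9.820e+10 furlong.

9.820e+10 furlongs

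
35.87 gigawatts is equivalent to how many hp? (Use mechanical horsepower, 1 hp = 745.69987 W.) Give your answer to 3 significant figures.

1 GW = 1.34102 × 10^6 horsepower.
So 35.87 × 1.34102 × 10^6 ≈ 4.81 × 10^7 hp.

4.81 × 10^7 hp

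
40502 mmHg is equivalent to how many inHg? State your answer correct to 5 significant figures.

1 mmHg = 0.0393701 inHg.
Then 40502 × 0.0393701 ≈ 1594.6 inHg.

1594.6 inHg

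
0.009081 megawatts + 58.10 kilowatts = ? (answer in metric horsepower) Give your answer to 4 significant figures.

91.34 metric horsepower

0.009081 MW = 12.3467 PS and 58.10 kW = 78.9940 PS.
12.3467 + 78.9940 ≈ 91.34 PS.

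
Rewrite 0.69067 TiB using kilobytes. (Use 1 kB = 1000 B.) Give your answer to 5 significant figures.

7.5940 × 10^8 kilobytes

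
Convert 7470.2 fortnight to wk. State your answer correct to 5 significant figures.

1 fortnight = 2.00000 weeks.
Thus 7470.2 × 2.00000 ≈ 14940 wk.

14940 weeks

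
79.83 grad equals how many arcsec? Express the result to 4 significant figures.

258600 arcsec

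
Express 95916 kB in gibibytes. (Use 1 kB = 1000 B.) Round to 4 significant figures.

1 kilobyte = 9.31323 × 10^-7 gibibytes.
Thus 95916 × 9.31323 × 10^-7 ≈ 0.08933 GiB.

0.08933 GiB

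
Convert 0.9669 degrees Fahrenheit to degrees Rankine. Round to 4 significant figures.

460.6 degrees Rankine

°R = °F + 459.67.
Applying the formula gives 460.6 °R.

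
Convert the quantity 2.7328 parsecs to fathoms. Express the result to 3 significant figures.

4.61e+16 fathom

1 parsec = 1.68727e+16 fathoms.
Thus 2.7328 × 1.68727e+16 ≈ 4.61e+16 fathom.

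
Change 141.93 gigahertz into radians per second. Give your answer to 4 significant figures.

8.918e+11 radians per second

1 GHz = 6.28319e+9 radians per second.
So 141.93 × 6.28319e+9 ≈ 8.918e+11 rad/s.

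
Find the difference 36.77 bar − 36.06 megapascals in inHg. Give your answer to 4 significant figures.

36.77 bar = 1085.82 inHg and 36.06 MPa = 10648.5 inHg.
1085.82 − 10648.5 ≈ -9563 inHg.

-9563 inHg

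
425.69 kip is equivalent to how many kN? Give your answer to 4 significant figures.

1 kip = 4.44822 kN.
425.69 × 4.44822 ≈ 1894 kN.

1894 kN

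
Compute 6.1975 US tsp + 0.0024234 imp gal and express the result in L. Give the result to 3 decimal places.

6.1975 US tsp = 0.0305470 L and 0.0024234 imp gal = 0.0110170 L.
0.0305470 + 0.0110170 ≈ 0.042 L.

0.042 L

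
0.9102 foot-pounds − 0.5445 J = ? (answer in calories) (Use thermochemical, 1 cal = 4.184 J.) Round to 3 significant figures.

0.9102 ft·lbf = 0.294949 cal and 0.5445 J = 0.130139 cal.
0.294949 − 0.130139 ≈ 0.165 cal.

0.165 cal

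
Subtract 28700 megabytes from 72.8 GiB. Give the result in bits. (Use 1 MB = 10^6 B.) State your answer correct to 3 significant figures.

3.96 × 10^11 bit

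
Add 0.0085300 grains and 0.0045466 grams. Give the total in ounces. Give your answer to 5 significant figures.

0.0085300 gr = 1.94971 × 10^-5 oz and 0.0045466 g = 0.000160377 oz.
1.94971 × 10^-5 + 0.000160377 ≈ 0.00017987 oz.

0.00017987 oz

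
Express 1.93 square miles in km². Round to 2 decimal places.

1 mi² = 2.58999 km².
1.93 × 2.58999 ≈ 5.00 km².

5.00 km²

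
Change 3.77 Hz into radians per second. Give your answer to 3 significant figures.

1 Hz = 6.28319 rad/s.
Thus 3.77 × 6.28319 ≈ 23.7 rad/s.

23.7 radians per second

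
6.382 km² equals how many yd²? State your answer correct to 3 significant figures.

7.63e+6 square yards

1 km² = 1.19599e+6 yd².
Thus 6.382 × 1.19599e+6 ≈ 7.63e+6 yd².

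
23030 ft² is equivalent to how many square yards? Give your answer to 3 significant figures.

2560 yd²

1 square foot = 0.111111 yd².
Then 23030 × 0.111111 ≈ 2560 yd².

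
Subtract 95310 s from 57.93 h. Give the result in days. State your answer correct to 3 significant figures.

57.93 h = 2.413750 d and 95310 s = 1.103125 d.
2.413750 − 1.103125 ≈ 1.31 d.

1.31 d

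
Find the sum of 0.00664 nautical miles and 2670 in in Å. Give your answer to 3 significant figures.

0.00664 nmi = 1.22973 × 10^11 Å and 2670 in = 6.78180 × 10^11 Å.
1.22973 × 10^11 + 6.78180 × 10^11 ≈ 8.01 × 10^11 Å.

8.01 × 10^11 angstroms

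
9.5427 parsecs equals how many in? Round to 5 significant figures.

1.1593 × 10^19 in

1 parsec = 1.21483 × 10^18 in.
So 9.5427 × 1.21483 × 10^18 ≈ 1.1593 × 10^19 in.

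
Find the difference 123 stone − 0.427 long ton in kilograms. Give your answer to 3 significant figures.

123 st = 781.086 kg and 0.427 long ton = 433.852 kg.
781.086 − 433.852 ≈ 347 kg.

347 kg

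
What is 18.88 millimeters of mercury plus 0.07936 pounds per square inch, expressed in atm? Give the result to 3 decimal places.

18.88 mmHg = 0.0248421 atm and 0.07936 psi = 0.00540013 atm.
0.0248421 + 0.00540013 ≈ 0.030 atm.

0.030 atm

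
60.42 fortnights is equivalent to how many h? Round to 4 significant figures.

20300 hours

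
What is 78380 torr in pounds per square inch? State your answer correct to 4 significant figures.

1516 pounds per square inch

1 torr = 0.0193368 psi.
So 78380 × 0.0193368 ≈ 1516 psi.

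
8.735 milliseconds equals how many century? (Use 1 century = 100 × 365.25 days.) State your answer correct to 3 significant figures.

2.77 × 10^-12 centuries

1 millisecond = 3.16881 × 10^-13 century.
Thus 8.735 × 3.16881 × 10^-13 ≈ 2.77 × 10^-12 century.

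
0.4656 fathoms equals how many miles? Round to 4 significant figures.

0.0005291 miles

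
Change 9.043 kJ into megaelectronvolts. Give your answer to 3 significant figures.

5.64 × 10^16 MeV

1 kilojoule = 6.24151 × 10^15 MeV.
Then 9.043 × 6.24151 × 10^15 ≈ 5.64 × 10^16 MeV.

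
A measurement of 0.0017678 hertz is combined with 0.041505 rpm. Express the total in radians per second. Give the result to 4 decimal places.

0.0155 rad/s

0.0017678 Hz = 0.0111074 rad/s and 0.041505 rpm = 0.00434639 rad/s.
0.0111074 + 0.00434639 ≈ 0.0155 rad/s.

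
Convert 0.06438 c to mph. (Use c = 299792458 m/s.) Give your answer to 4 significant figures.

1 speed of light = 6.70617e+8 miles per hour.
Then 0.06438 × 6.70617e+8 ≈ 4.317e+7 mph.

4.317e+7 mph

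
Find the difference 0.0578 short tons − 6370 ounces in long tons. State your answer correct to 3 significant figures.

-0.126 long ton

0.0578 short ton = 0.0516071 long ton and 6370 oz = 0.177734 long ton.
0.0516071 − 0.177734 ≈ -0.126 long ton.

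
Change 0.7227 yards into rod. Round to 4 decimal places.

1 yard = 0.181818 rods.
Then 0.7227 × 0.181818 ≈ 0.1314 rod.

0.1314 rod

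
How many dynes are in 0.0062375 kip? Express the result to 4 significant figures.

2.775e+6 dyn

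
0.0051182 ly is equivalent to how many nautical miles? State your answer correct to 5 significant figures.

2.6146 × 10^10 nautical miles

1 light-year = 5.10839 × 10^12 nmi.
Then 0.0051182 × 5.10839 × 10^12 ≈ 2.6146 × 10^10 nmi.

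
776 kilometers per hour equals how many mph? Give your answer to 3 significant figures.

482 mph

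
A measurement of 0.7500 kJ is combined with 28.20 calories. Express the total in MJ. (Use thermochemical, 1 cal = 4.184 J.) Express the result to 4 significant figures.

0.0008680 MJ

0.7500 kJ = 0.000750000 MJ and 28.20 cal = 0.000117989 MJ.
0.000750000 + 0.000117989 ≈ 0.0008680 MJ.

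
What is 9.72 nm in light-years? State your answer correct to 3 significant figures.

1 nm = 1.05700 × 10^-25 ly.
Then 9.72 × 1.05700 × 10^-25 ≈ 1.03 × 10^-24 ly.

1.03 × 10^-24 ly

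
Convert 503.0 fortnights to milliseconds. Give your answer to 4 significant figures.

6.084e+11 ms

1 fortnight = 1.20960e+9 ms.
Then 503.0 × 1.20960e+9 ≈ 6.084e+11 ms.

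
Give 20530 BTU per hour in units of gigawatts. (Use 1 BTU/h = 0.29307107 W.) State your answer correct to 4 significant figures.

1 BTU per hour = 2.93071e-10 GW.
So 20530 × 2.93071e-10 ≈ 6.017e-6 GW.

6.017e-6 gigawatts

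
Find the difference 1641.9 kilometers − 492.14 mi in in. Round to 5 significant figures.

1641.9 km = 6.46417 × 10^7 in and 492.14 mi = 3.11820 × 10^7 in.
6.46417 × 10^7 − 3.11820 × 10^7 ≈ 3.3460 × 10^7 in.

3.3460 × 10^7 in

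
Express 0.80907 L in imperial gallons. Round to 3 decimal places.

1 liter = 0.219969 imp gal.
So 0.80907 × 0.219969 ≈ 0.178 imp gal.

0.178 imp gal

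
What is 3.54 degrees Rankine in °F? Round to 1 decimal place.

-456.1 degrees Fahrenheit

°R = °F + 459.67.
Applying the formula gives -456.1 °F.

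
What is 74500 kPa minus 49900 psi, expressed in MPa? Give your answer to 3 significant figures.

-270 MPa

74500 kPa = 74.5000 MPa and 49900 psi = 344.048 MPa.
74.5000 − 344.048 ≈ -270 MPa.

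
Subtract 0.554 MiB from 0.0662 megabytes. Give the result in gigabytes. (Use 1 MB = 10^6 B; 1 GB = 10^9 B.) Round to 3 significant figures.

0.0662 MB = 6.62000 × 10^-5 GB and 0.554 MiB = 0.000580911 GB.
6.62000 × 10^-5 − 0.000580911 ≈ -0.000515 GB.

-0.000515 gigabytes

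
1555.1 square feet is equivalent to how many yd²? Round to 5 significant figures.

172.79 yd²

1 ft² = 0.111111 yd².
Thus 1555.1 × 0.111111 ≈ 172.79 yd².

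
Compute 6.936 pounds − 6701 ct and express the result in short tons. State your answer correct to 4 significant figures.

0.001991 short ton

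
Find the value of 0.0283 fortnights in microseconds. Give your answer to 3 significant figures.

3.42 × 10^10 microseconds

1 fortnight = 1.20960 × 10^12 μs.
0.0283 × 1.20960 × 10^12 ≈ 3.42 × 10^10 μs.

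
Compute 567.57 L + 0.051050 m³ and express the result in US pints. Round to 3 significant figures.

1310 US pints

567.57 L = 1199.49 US pt and 0.051050 m³ = 107.888 US pt.
1199.49 + 107.888 ≈ 1310 US pt.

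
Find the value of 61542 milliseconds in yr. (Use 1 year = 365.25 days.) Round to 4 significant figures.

1.950e-6 yr

1 ms = 3.16881e-11 years.
Thus 61542 × 3.16881e-11 ≈ 1.950e-6 yr.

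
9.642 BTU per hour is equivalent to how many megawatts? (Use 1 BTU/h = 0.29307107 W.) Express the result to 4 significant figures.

1 BTU/h = 2.93071 × 10^-7 MW.
Then 9.642 × 2.93071 × 10^-7 ≈ 2.826 × 10^-6 MW.

2.826 × 10^-6 MW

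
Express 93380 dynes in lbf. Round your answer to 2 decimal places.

0.21 lbf

1 dyn = 2.24809e-6 pounds-force.
So 93380 × 2.24809e-6 ≈ 0.21 lbf.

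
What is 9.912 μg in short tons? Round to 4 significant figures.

1 μg = 1.10231 × 10^-12 short ton.
So 9.912 × 1.10231 × 10^-12 ≈ 1.093 × 10^-11 short ton.

1.093 × 10^-11 short tons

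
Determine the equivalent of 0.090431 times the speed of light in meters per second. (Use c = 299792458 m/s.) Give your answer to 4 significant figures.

2.711 × 10^7 m/s

1 c = 2.99792 × 10^8 meters per second.
Then 0.090431 × 2.99792 × 10^8 ≈ 2.711 × 10^7 m/s.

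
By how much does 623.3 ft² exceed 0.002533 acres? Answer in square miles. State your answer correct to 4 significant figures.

1.840 × 10^-5 mi²

623.3 ft² = 2.23578 × 10^-5 mi² and 0.002533 acre = 3.95781 × 10^-6 mi².
2.23578 × 10^-5 − 3.95781 × 10^-6 ≈ 1.840 × 10^-5 mi².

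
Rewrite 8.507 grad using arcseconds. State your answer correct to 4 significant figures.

27560 arcsec

1 grad = 3240.00 arcseconds.
Thus 8.507 × 3240.00 ≈ 27560 arcsec.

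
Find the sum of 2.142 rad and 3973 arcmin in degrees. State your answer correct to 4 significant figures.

188.9 degrees

2.142 rad = 122.728 ° and 3973 arcmin = 66.2167 °.
122.728 + 66.2167 ≈ 188.9 °.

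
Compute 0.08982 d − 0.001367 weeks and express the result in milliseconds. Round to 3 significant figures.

6.93 × 10^6 ms

0.08982 d = 7.76045 × 10^6 ms and 0.001367 wk = 826762 ms.
7.76045 × 10^6 − 826762 ≈ 6.93 × 10^6 ms.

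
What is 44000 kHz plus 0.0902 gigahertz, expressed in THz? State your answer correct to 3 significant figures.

0.000134 terahertz

44000 kHz = 4.40000e-5 THz and 0.0902 GHz = 9.02000e-5 THz.
4.40000e-5 + 9.02000e-5 ≈ 0.000134 THz.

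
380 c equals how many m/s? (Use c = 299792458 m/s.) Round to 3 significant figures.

1 c = 2.99792 × 10^8 m/s.
So 380 × 2.99792 × 10^8 ≈ 1.14 × 10^11 m/s.

1.14 × 10^11 meters per second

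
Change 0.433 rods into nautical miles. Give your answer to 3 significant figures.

0.00118 nmi

1 rod = 0.00271555 nmi.
So 0.433 × 0.00271555 ≈ 0.00118 nmi.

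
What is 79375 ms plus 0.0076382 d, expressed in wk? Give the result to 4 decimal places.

0.0012 weeks

79375 ms = 0.000131242 wk and 0.0076382 d = 0.00109117 wk.
0.000131242 + 0.00109117 ≈ 0.0012 wk.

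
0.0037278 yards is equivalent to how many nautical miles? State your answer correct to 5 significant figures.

1.8406e-6 nautical miles

1 yd = 0.000493737 nmi.
So 0.0037278 × 0.000493737 ≈ 1.8406e-6 nmi.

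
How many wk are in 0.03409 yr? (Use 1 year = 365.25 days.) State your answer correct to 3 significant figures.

1.78 wk

1 yr = 52.1786 weeks.
Thus 0.03409 × 52.1786 ≈ 1.78 wk.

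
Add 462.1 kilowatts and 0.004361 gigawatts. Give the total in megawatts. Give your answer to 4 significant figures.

4.823 megawatts

462.1 kW = 0.462100 MW and 0.004361 GW = 4.36100 MW.
0.462100 + 4.36100 ≈ 4.823 MW.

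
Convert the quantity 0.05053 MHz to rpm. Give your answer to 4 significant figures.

3.032 × 10^6 rpm

1 megahertz = 6.00000 × 10^7 rpm.
Then 0.05053 × 6.00000 × 10^7 ≈ 3.032 × 10^6 rpm.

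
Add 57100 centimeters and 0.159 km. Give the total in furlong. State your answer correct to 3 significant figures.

3.63 furlong

57100 cm = 2.83842 furlong and 0.159 km = 0.790384 furlong.
2.83842 + 0.790384 ≈ 3.63 furlong.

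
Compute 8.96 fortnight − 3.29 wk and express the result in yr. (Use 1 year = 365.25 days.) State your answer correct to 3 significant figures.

0.280 yr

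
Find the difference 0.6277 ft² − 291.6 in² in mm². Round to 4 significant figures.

-129800 mm²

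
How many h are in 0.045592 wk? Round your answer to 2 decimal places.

7.66 hours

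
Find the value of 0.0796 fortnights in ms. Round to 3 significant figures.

9.63 × 10^7 milliseconds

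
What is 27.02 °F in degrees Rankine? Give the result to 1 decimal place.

°R = °F + 459.67.
Applying the formula gives 486.7 °R.

486.7 °R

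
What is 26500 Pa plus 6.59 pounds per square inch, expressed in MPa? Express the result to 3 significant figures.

0.0719 MPa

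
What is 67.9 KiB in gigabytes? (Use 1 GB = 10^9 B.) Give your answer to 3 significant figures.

1 kibibyte = 1.02400 × 10^-6 gigabytes.
67.9 × 1.02400 × 10^-6 ≈ 6.95 × 10^-5 GB.

6.95 × 10^-5 GB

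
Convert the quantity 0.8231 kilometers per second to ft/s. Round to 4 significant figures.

1 km/s = 3280.84 ft/s.
Thus 0.8231 × 3280.84 ≈ 2700 ft/s.

2700 ft/s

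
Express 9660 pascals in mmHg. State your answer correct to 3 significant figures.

72.5 mmHg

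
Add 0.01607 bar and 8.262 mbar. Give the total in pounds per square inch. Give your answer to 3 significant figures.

0.01607 bar = 0.233076 psi and 8.262 mbar = 0.119830 psi.
0.233076 + 0.119830 ≈ 0.353 psi.

0.353 psi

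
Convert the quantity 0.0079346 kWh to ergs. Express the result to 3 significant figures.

2.86e+11 erg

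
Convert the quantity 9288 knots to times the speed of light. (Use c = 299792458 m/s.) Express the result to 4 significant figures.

1.594 × 10^-5 c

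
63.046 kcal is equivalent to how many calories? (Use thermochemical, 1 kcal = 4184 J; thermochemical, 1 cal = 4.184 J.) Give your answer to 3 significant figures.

63000 cal

1 kilocalorie = 1000.00 calories.
So 63.046 × 1000.00 ≈ 63000 cal.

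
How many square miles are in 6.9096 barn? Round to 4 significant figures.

2.668e-34 square miles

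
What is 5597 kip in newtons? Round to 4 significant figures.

2.490e+7 N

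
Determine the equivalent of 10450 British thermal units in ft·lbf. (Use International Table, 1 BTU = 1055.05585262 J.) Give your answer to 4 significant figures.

8.132e+6 ft·lbf

1 British thermal unit = 778.169 foot-pounds.
So 10450 × 778.169 ≈ 8.132e+6 ft·lbf.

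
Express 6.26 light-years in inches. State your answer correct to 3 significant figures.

2.33 × 10^18 in

1 ly = 3.72470 × 10^17 in.
So 6.26 × 3.72470 × 10^17 ≈ 2.33 × 10^18 in.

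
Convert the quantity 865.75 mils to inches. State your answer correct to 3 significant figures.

0.866 inches

1 mil = 0.00100000 in.
Then 865.75 × 0.00100000 ≈ 0.866 in.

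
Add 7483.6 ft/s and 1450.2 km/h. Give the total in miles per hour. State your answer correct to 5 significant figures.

6003.6 mph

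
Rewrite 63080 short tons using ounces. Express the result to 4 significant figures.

1 short ton = 32000.0 oz.
So 63080 × 32000.0 ≈ 2.019 × 10^9 oz.

2.019 × 10^9 ounces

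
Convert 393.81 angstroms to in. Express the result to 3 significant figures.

1.55e-6 inches

1 Å = 3.93701e-9 in.
393.81 × 3.93701e-9 ≈ 1.55e-6 in.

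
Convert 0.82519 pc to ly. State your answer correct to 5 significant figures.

1 pc = 3.26156 light-years.
0.82519 × 3.26156 ≈ 2.6914 ly.

2.6914 light-years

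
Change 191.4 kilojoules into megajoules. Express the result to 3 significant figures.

1 kilojoule = 0.00100000 megajoules.
Thus 191.4 × 0.00100000 ≈ 0.191 MJ.

0.191 MJ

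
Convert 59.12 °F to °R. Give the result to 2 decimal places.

518.79 degrees Rankine

°R = °F + 459.67.
Applying the formula gives 518.79 °R.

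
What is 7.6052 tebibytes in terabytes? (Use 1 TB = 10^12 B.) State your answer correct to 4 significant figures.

1 TiB = 1.09951 TB.
7.6052 × 1.09951 ≈ 8.362 TB.

8.362 TB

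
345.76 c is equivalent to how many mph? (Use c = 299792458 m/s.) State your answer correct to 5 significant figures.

2.3187 × 10^11 mph

1 c = 6.70617 × 10^8 miles per hour.
345.76 × 6.70617 × 10^8 ≈ 2.3187 × 10^11 mph.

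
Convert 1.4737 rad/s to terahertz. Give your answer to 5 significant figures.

2.3455 × 10^-13 THz

1 rad/s = 1.59155 × 10^-13 THz.
So 1.4737 × 1.59155 × 10^-13 ≈ 2.3455 × 10^-13 THz.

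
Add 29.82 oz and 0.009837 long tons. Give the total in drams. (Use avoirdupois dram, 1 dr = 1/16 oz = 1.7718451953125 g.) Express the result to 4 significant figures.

6118 dr

29.82 oz = 477.120 dr and 0.009837 long ton = 5640.93 dr.
477.120 + 5640.93 ≈ 6118 dr.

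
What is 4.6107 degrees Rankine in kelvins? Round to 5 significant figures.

°R = K × 9/5.
Applying the formula gives 2.5615 K.

2.5615 K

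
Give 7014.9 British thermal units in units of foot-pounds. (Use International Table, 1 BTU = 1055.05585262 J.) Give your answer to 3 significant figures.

1 British thermal unit = 778.169 foot-pounds.
7014.9 × 778.169 ≈ 5.46e+6 ft·lbf.

5.46e+6 ft·lbf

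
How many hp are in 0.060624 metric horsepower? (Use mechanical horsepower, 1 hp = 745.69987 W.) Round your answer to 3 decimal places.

0.060 horsepower

1 PS = 0.986320 hp.
Then 0.060624 × 0.986320 ≈ 0.060 hp.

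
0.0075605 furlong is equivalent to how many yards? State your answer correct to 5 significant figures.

1.6633 yards

1 furlong = 220.000 yd.
0.0075605 × 220.000 ≈ 1.6633 yd.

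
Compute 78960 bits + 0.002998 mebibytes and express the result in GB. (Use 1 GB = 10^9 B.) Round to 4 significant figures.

78960 bit = 9.87000 × 10^-6 GB and 0.002998 MiB = 3.14363 × 10^-6 GB.
9.87000 × 10^-6 + 3.14363 × 10^-6 ≈ 1.301 × 10^-5 GB.

1.301 × 10^-5 GB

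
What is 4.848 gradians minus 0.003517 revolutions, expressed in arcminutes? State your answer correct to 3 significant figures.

4.848 grad = 261.792 arcmin and 0.003517 rev = 75.9672 arcmin.
261.792 − 75.9672 ≈ 186 arcmin.

186 arcmin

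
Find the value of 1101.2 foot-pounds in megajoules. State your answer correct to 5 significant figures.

1 ft·lbf = 1.35582e-6 megajoules.
1101.2 × 1.35582e-6 ≈ 0.0014930 MJ.

0.0014930 MJ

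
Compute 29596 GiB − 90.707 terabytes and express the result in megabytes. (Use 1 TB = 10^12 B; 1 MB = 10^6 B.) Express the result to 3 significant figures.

-5.89e+7 MB

29596 GiB = 3.17785e+7 MB and 90.707 TB = 9.07070e+7 MB.
3.17785e+7 − 9.07070e+7 ≈ -5.89e+7 MB.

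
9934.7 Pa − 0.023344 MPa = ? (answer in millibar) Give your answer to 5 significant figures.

-134.09 mbar

9934.7 Pa = 99.3470 mbar and 0.023344 MPa = 233.440 mbar.
99.3470 − 233.440 ≈ -134.09 mbar.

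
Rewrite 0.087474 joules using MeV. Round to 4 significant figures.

1 J = 6.24151e+12 megaelectronvolts.
Then 0.087474 × 6.24151e+12 ≈ 5.460e+11 MeV.

5.460e+11 megaelectronvolts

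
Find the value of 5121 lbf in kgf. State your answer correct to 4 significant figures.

2323 kgf

1 lbf = 0.453592 kilograms-force.
5121 × 0.453592 ≈ 2323 kgf.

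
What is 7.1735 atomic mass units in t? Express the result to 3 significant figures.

1.19e-29 t

1 atomic mass unit = 1.66054e-30 t.
Then 7.1735 × 1.66054e-30 ≈ 1.19e-29 t.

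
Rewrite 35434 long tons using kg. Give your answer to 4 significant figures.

3.600 × 10^7 kg

1 long ton = 1016.05 kilograms.
Thus 35434 × 1016.05 ≈ 3.600 × 10^7 kg.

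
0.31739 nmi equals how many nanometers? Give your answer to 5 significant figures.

5.8781 × 10^11 nm

1 nautical mile = 1.85200 × 10^12 nanometers.
Thus 0.31739 × 1.85200 × 10^12 ≈ 5.8781 × 10^11 nm.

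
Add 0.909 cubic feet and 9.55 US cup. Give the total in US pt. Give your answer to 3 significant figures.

0.909 ft³ = 54.3983 US pt and 9.55 US cup = 4.77500 US pt.
54.3983 + 4.77500 ≈ 59.2 US pt.

59.2 US pints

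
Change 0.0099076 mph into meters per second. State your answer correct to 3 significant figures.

0.00443 meters per second

1 mph = 0.447040 m/s.
0.0099076 × 0.447040 ≈ 0.00443 m/s.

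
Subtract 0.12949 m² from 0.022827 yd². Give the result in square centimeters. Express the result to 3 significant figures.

-1100 cm²

0.022827 yd² = 190.863 cm² and 0.12949 m² = 1294.90 cm².
190.863 − 1294.90 ≈ -1100 cm².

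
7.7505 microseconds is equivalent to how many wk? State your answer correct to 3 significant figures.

1 microsecond = 1.65344e-12 weeks.
Then 7.7505 × 1.65344e-12 ≈ 1.28e-11 wk.

1.28e-11 wk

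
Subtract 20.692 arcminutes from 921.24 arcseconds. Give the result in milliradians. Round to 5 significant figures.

921.24 arcsec = 4.46630 mrad and 20.692 arcmin = 6.01906 mrad.
4.46630 − 6.01906 ≈ -1.5528 mrad.

-1.5528 mrad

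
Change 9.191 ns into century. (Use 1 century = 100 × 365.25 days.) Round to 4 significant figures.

2.912 × 10^-18 centuries

1 nanosecond = 3.16881 × 10^-19 century.
9.191 × 3.16881 × 10^-19 ≈ 2.912 × 10^-18 century.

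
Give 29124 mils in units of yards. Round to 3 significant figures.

0.809 yd

1 mil = 2.77778e-5 yd.
Thus 29124 × 2.77778e-5 ≈ 0.809 yd.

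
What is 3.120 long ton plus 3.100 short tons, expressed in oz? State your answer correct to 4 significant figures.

211000 ounces

3.120 long ton = 111821 oz and 3.100 short ton = 99200.0 oz.
111821 + 99200.0 ≈ 211000 oz.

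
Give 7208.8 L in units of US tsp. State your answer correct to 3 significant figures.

1.46 × 10^6 US tsp

1 L = 202.884 US tsp.
Thus 7208.8 × 202.884 ≈ 1.46 × 10^6 US tsp.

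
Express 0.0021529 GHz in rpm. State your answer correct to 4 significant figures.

1.292e+8 rpm

1 GHz = 6.00000e+10 rpm.
0.0021529 × 6.00000e+10 ≈ 1.292e+8 rpm.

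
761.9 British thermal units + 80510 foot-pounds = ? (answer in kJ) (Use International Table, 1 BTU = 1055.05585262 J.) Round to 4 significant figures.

761.9 BTU = 803.847 kJ and 80510 ft·lbf = 109.157 kJ.
803.847 + 109.157 ≈ 913.0 kJ.

913.0 kilojoules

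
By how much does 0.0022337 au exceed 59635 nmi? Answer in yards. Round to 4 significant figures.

2.447 × 10^8 yd

0.0022337 au = 3.65438 × 10^8 yd and 59635 nmi = 1.20783 × 10^8 yd.
3.65438 × 10^8 − 1.20783 × 10^8 ≈ 2.447 × 10^8 yd.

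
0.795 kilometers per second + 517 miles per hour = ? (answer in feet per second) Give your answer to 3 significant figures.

3370 feet per second

0.795 km/s = 2608.27 ft/s and 517 mph = 758.267 ft/s.
2608.27 + 758.267 ≈ 3370 ft/s.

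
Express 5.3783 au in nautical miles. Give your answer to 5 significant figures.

4.3444 × 10^8 nmi

1 au = 8.07764 × 10^7 nautical miles.
5.3783 × 8.07764 × 10^7 ≈ 4.3444 × 10^8 nmi.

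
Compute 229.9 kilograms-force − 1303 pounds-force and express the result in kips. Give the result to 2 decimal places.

-0.80 kips

229.9 kgf = 0.506843 kip and 1303 lbf = 1.30300 kip.
0.506843 − 1.30300 ≈ -0.80 kip.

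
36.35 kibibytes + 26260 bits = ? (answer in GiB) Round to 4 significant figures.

3.772 × 10^-5 GiB

36.35 KiB = 3.46661 × 10^-5 GiB and 26260 bit = 3.05707 × 10^-6 GiB.
3.46661 × 10^-5 + 3.05707 × 10^-6 ≈ 3.772 × 10^-5 GiB.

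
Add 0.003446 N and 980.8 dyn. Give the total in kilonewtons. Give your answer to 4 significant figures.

0.003446 N = 3.44600e-6 kN and 980.8 dyn = 9.80800e-6 kN.
3.44600e-6 + 9.80800e-6 ≈ 1.325e-5 kN.

1.325e-5 kN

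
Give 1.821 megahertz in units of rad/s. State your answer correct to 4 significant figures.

1 megahertz = 6.28319 × 10^6 rad/s.
Then 1.821 × 6.28319 × 10^6 ≈ 1.144 × 10^7 rad/s.

1.144 × 10^7 rad/s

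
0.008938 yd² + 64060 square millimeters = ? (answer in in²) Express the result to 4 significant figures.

0.008938 yd² = 11.5836 in² and 64060 mm² = 99.2932 in².
11.5836 + 99.2932 ≈ 110.9 in².

110.9 square inches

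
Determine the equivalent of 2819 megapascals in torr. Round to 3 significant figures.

2.11 × 10^7 torr

1 megapascal = 7500.62 torr.
2819 × 7500.62 ≈ 2.11 × 10^7 torr.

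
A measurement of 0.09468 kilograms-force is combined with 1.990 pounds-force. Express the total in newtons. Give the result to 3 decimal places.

9.780 newtons

0.09468 kgf = 0.928494 N and 1.990 lbf = 8.85196 N.
0.928494 + 8.85196 ≈ 9.780 N.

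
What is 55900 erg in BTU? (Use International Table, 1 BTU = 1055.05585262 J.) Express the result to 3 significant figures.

5.30e-6 BTU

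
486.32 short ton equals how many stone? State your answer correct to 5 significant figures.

1 short ton = 142.857 stone.
Then 486.32 × 142.857 ≈ 69474 st.

69474 st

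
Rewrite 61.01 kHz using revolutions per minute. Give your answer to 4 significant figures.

1 kHz = 60000.0 rpm.
So 61.01 × 60000.0 ≈ 3.661 × 10^6 rpm.

3.661 × 10^6 revolutions per minute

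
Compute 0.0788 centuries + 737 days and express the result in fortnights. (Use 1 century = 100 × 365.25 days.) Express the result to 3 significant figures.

258 fortnights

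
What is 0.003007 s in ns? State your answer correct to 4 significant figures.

3.007e+6 ns

1 s = 1.00000e+9 nanoseconds.
Thus 0.003007 × 1.00000e+9 ≈ 3.007e+6 ns.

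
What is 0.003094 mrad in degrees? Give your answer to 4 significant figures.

0.0001773 °

1 milliradian = 0.0572958 °.
0.003094 × 0.0572958 ≈ 0.0001773 °.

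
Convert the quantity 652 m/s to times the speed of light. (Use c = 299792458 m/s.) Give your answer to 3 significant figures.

2.17 × 10^-6 c

1 meter per second = 3.33564 × 10^-9 c.
So 652 × 3.33564 × 10^-9 ≈ 2.17 × 10^-6 c.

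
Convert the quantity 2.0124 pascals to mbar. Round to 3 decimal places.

0.020 mbar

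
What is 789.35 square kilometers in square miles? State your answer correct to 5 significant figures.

1 km² = 0.386102 mi².
So 789.35 × 0.386102 ≈ 304.77 mi².

304.77 square miles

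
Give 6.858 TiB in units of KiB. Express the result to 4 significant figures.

1 TiB = 1.07374e+9 KiB.
Then 6.858 × 1.07374e+9 ≈ 7.364e+9 KiB.

7.364e+9 kibibytes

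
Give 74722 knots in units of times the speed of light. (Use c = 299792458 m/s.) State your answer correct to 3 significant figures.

0.000128 c

1 knot = 1.71600e-9 times the speed of light.
74722 × 1.71600e-9 ≈ 0.000128 c.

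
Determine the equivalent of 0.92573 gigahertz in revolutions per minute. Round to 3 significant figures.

1 gigahertz = 6.00000e+10 revolutions per minute.
0.92573 × 6.00000e+10 ≈ 5.55e+10 rpm.

5.55e+10 rpm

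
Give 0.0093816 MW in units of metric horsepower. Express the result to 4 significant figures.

1 megawatt = 1359.62 PS.
Thus 0.0093816 × 1359.62 ≈ 12.76 PS.

12.76 PS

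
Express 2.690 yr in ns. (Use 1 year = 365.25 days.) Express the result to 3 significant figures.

8.49e+16 ns

1 yr = 3.15576e+16 nanoseconds.
So 2.690 × 3.15576e+16 ≈ 8.49e+16 ns.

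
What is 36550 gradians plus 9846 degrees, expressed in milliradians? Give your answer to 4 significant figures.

746000 milliradians

36550 grad = 574126 mrad and 9846 ° = 171845 mrad.
574126 + 171845 ≈ 746000 mrad.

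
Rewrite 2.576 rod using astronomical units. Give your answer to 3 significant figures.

8.66e-11 au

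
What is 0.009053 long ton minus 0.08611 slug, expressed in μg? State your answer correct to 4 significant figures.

7.942 × 10^9 micrograms

0.009053 long ton = 9.19827 × 10^9 μg and 0.08611 slug = 1.25668 × 10^9 μg.
9.19827 × 10^9 − 1.25668 × 10^9 ≈ 7.942 × 10^9 μg.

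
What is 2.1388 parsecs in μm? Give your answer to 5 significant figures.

1 pc = 3.085678e+22 μm.
2.1388 × 3.085678e+22 ≈ 6.5996e+22 μm.

6.5996e+22 μm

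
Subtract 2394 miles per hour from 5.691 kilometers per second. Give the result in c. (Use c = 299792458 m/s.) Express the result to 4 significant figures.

5.691 km/s = 1.89831 × 10^-5 c and 2394 mph = 3.56985 × 10^-6 c.
1.89831 × 10^-5 − 3.56985 × 10^-6 ≈ 1.541 × 10^-5 c.

1.541 × 10^-5 c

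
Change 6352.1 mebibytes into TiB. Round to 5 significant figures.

1 MiB = 9.53674 × 10^-7 TiB.
6352.1 × 9.53674 × 10^-7 ≈ 0.0060578 TiB.

0.0060578 TiB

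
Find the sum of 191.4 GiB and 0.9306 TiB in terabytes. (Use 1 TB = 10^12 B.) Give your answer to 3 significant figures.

191.4 GiB = 0.205514 TB and 0.9306 TiB = 1.02321 TB.
0.205514 + 1.02321 ≈ 1.23 TB.

1.23 TB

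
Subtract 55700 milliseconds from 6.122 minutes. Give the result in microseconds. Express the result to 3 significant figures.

3.12 × 10^8 μs

6.122 min = 3.67320 × 10^8 μs and 55700 ms = 5.57000 × 10^7 μs.
3.67320 × 10^8 − 5.57000 × 10^7 ≈ 3.12 × 10^8 μs.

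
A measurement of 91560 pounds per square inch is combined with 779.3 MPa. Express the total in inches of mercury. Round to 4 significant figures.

416500 inches of mercury

91560 psi = 186418 inHg and 779.3 MPa = 230127 inHg.
186418 + 230127 ≈ 416500 inHg.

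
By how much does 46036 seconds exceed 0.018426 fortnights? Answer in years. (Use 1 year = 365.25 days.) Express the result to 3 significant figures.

0.000753 years

46036 s = 0.00145879 yr and 0.018426 fortnight = 0.000706267 yr.
0.00145879 − 0.000706267 ≈ 0.000753 yr.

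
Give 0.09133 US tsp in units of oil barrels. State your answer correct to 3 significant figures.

1 US tsp = 3.10020 × 10^-5 bbl.
0.09133 × 3.10020 × 10^-5 ≈ 2.83 × 10^-6 bbl.

2.83 × 10^-6 bbl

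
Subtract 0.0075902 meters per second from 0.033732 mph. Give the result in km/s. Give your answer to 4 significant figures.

0.033732 mph = 1.50796 × 10^-5 km/s and 0.0075902 m/s = 7.59020 × 10^-6 km/s.
1.50796 × 10^-5 − 7.59020 × 10^-6 ≈ 7.489 × 10^-6 km/s.

7.489 × 10^-6 km/s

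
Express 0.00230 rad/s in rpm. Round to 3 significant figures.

0.0220 rpm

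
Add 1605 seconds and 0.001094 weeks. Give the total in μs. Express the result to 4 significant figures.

1605 s = 1.60500e+9 μs and 0.001094 wk = 6.61651e+8 μs.
1.60500e+9 + 6.61651e+8 ≈ 2.267e+9 μs.

2.267e+9 μs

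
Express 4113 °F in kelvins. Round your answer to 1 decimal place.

K = (°F + 459.67) × 5/9.
Applying the formula gives 2540.4 K.

2540.4 K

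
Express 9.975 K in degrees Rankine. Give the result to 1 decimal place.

°R = K × 9/5.
Applying the formula gives 18.0 °R.

18.0 degrees Rankine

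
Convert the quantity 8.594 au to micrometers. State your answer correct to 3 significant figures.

1 astronomical unit = 1.49598 × 10^17 μm.
Thus 8.594 × 1.49598 × 10^17 ≈ 1.29 × 10^18 μm.

1.29 × 10^18 micrometers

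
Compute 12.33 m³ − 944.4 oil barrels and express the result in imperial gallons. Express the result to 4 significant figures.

-30320 imperial gallons

12.33 m³ = 2712.22 imp gal and 944.4 bbl = 33027.9 imp gal.
2712.22 − 33027.9 ≈ -30320 imp gal.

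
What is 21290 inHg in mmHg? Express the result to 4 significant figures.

540800 mmHg

1 inch of mercury = 25.4000 mmHg.
So 21290 × 25.4000 ≈ 540800 mmHg.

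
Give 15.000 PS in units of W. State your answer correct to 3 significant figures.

1 metric horsepower = 735.499 W.
15.000 × 735.499 ≈ 11000 W.

11000 watts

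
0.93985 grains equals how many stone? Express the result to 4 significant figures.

1 gr = 1.02041 × 10^-5 st.
0.93985 × 1.02041 × 10^-5 ≈ 9.590 × 10^-6 st.

9.590 × 10^-6 st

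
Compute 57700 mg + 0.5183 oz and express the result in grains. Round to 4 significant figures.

1117 grains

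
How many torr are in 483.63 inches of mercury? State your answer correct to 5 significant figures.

12284 torr

1 inHg = 25.4000 torr.
Thus 483.63 × 25.4000 ≈ 12284 torr.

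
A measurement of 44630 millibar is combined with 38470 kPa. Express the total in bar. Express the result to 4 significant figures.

429.3 bar

44630 mbar = 44.6300 bar and 38470 kPa = 384.700 bar.
44.6300 + 384.700 ≈ 429.3 bar.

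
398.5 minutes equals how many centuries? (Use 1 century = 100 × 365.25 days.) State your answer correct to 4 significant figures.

7.577 × 10^-6 century

1 minute = 1.90129 × 10^-8 century.
So 398.5 × 1.90129 × 10^-8 ≈ 7.577 × 10^-6 century.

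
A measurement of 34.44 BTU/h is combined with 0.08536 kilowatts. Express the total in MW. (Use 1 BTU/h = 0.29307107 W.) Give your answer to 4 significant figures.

9.545 × 10^-5 megawatts

34.44 BTU/h = 1.00934 × 10^-5 MW and 0.08536 kW = 8.53600 × 10^-5 MW.
1.00934 × 10^-5 + 8.53600 × 10^-5 ≈ 9.545 × 10^-5 MW.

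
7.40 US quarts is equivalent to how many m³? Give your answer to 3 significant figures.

0.00700 m³

1 US quart = 0.000946353 m³.
7.40 × 0.000946353 ≈ 0.00700 m³.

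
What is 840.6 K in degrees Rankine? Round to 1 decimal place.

1513.1 °R

°R = K × 9/5.
Applying the formula gives 1513.1 °R.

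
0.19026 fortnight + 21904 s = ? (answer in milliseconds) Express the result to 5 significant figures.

2.5204e+8 milliseconds

0.19026 fortnight = 2.30138e+8 ms and 21904 s = 2.19040e+7 ms.
2.30138e+8 + 2.19040e+7 ≈ 2.5204e+8 ms.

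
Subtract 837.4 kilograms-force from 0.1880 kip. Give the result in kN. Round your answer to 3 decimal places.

0.1880 kip = 0.836266 kN and 837.4 kgf = 8.21209 kN.
0.836266 − 8.21209 ≈ -7.376 kN.

-7.376 kN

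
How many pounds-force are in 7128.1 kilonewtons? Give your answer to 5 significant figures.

1.6025e+6 lbf

1 kilonewton = 224.809 lbf.
7128.1 × 224.809 ≈ 1.6025e+6 lbf.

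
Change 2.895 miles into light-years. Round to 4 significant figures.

1 mi = 1.70108e-13 ly.
Then 2.895 × 1.70108e-13 ≈ 4.925e-13 ly.

4.925e-13 light-years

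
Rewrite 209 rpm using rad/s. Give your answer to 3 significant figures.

21.9 rad/s

1 revolution per minute = 0.104720 rad/s.
Then 209 × 0.104720 ≈ 21.9 rad/s.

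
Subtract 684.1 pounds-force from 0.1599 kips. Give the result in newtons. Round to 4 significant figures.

-2332 newtons

0.1599 kip = 711.271 N and 684.1 lbf = 3043.03 N.
711.271 − 3043.03 ≈ -2332 N.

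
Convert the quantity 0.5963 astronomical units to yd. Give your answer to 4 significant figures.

1 au = 1.63602e+11 yards.
Then 0.5963 × 1.63602e+11 ≈ 9.756e+10 yd.

9.756e+10 yd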